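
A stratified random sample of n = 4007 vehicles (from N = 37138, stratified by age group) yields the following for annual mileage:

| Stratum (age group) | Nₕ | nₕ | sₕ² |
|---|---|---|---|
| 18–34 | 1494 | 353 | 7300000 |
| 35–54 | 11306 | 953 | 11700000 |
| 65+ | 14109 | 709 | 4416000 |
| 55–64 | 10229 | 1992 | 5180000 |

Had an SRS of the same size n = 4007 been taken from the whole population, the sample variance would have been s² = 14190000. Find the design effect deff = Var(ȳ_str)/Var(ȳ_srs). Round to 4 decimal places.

Var(ȳ_str) = Σ Wₕ²(1−fₕ)sₕ²/nₕ with Wₕ = Nₕ/37138:
  18–34: (1494/37138)²·(1−353/1494)·7300000/353 = 25.559207
  35–54: (11306/37138)²·(1−953/11306)·11700000/953 = 1041.9122
  65+: (14109/37138)²·(1−709/14109)·4416000/709 = 853.78169
  55–64: (10229/37138)²·(1−1992/10229)·5180000/1992 = 158.85674
  → Var(ȳ_str) = 2080.1098.
Var(ȳ_srs) = (1 − 4007/37138)·14190000/4007 = 3159.2143.
deff = 2080.1098 / 3159.2143 = 0.6584.

0.6584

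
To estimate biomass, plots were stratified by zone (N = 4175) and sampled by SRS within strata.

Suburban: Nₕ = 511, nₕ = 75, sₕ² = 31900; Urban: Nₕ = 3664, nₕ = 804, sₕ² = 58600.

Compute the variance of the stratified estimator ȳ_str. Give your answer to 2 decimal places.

49.25

Var(ȳ_str) = Σₕ Wₕ²(1 − fₕ)sₕ²/nₕ with Wₕ = Nₕ/N, N = 4175.
Suburban: Wₕ = 0.12239521; term = 0.12239521²·(1 − 0.14677104)·31900/75 = 5.4365558.
Urban: Wₕ = 0.87760479; term = 0.87760479²·(1 − 0.21943231)·58600/804 = 43.817753.
Sum = 49.254309.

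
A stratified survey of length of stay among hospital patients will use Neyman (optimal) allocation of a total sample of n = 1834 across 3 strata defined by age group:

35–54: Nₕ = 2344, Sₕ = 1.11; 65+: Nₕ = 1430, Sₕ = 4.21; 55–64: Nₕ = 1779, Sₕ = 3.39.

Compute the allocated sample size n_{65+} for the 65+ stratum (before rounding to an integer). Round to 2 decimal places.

Neyman allocation: nₕ = n·NₕSₕ / Σⱼ NⱼSⱼ.
Σ NⱼSⱼ = 2344·1.11 + 1430·4.21 + 1779·3.39 = 14652.95.
n_{65+} = 1834·1430·4.21 / 14652.95 = 753.52.

753.52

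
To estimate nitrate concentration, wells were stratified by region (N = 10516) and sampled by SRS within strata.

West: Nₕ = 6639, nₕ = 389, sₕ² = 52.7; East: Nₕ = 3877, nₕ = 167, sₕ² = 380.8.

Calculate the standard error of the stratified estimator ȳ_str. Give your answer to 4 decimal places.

0.5894

Var(ȳ_str) = Σₕ Wₕ²(1 − fₕ)sₕ²/nₕ with Wₕ = Nₕ/N, N = 10516.
West: Wₕ = 0.63132370; term = 0.63132370²·(1 − 0.05859316)·52.7/389 = 0.050832626.
East: Wₕ = 0.36867630; term = 0.36867630²·(1 − 0.04307454)·380.8/167 = 0.29658489.
Sum = 0.34741752.
SE = √(0.34741752) = 0.5894.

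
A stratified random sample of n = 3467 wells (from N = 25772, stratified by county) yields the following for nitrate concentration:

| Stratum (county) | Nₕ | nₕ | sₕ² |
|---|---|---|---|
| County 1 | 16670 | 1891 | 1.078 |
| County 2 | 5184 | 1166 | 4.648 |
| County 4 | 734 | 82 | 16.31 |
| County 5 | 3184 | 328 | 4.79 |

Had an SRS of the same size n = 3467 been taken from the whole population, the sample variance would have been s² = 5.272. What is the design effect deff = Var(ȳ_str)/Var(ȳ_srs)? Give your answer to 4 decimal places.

Var(ȳ_str) = Σ Wₕ²(1−fₕ)sₕ²/nₕ with Wₕ = Nₕ/25772:
  County 1: (16670/25772)²·(1−1891/16670)·1.078/1891 = 2.1145192 × 10^-4
  County 2: (5184/25772)²·(1−1166/5184)·4.648/1166 = 1.2501043 × 10^-4
  County 4: (734/25772)²·(1−82/734)·16.31/82 = 1.4331364 × 10^-4
  County 5: (3184/25772)²·(1−328/3184)·4.79/328 = 1.9993862 × 10^-4
  → Var(ȳ_str) = 6.7971461 × 10^-4.
Var(ȳ_srs) = (1 − 3467/25772)·5.272/3467 = 0.0013160599.
deff = (6.7971461 × 10^-4) / 0.0013160599 = 0.5165.

0.5165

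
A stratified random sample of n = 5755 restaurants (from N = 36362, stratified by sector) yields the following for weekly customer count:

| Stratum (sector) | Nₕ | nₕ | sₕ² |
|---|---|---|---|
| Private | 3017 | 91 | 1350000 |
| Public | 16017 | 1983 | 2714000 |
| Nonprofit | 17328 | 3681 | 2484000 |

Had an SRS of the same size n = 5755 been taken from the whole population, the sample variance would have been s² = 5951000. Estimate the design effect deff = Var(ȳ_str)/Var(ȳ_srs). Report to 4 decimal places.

Var(ȳ_str) = Σ Wₕ²(1−fₕ)sₕ²/nₕ with Wₕ = Nₕ/36362:
  Private: (3017/36362)²·(1−91/3017)·1350000/91 = 99.048176
  Public: (16017/36362)²·(1−1983/16017)·2714000/1983 = 232.67743
  Nonprofit: (17328/36362)²·(1−3681/17328)·2484000/3681 = 120.69128
  → Var(ȳ_str) = 452.41689.
Var(ȳ_srs) = (1 − 5755/36362)·5951000/5755 = 870.39748.
deff = 452.41689 / 870.39748 = 0.5198.

0.5198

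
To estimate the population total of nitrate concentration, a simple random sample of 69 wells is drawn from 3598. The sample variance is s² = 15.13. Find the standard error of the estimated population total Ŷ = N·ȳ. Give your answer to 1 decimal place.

Var(Ŷ) = N²·Var(ȳ) = N²·(1 − n/N)·s²/n.
f = 69/3598 = 0.01917732; Var(ȳ) = 0.98082268·15.13/69 = 0.21507025.
Var(Ŷ) = 3598² · 0.21507025 = 2.7842143 × 10^6.
SE(Ŷ) = √(2.7842143 × 10^6) = 1668.6.

1668.6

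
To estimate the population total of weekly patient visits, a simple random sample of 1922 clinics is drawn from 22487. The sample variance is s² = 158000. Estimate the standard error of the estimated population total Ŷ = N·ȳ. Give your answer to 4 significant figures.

195000

Var(Ŷ) = N²·Var(ȳ) = N²·(1 − n/N)·s²/n.
f = 1922/22487 = 0.08547161; Var(ȳ) = 0.91452839·158000/1922 = 75.179754.
Var(Ŷ) = 22487² · 75.179754 = 3.8015783 × 10^10.
SE(Ŷ) = √(3.8015783 × 10^10) = 195000.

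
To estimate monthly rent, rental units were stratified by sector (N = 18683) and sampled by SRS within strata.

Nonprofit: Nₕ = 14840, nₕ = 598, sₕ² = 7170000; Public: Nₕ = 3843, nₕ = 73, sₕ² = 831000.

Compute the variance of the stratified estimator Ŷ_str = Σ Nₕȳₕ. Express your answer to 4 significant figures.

Var(Ŷ_str) = Σₕ Nₕ²(1 − fₕ)sₕ²/nₕ.
Nonprofit: 14840²·(1 − 598/14840)·7170000/598 = 2.5340948 × 10^12.
Public: 3843²·(1 − 73/3843)·831000/73 = 1.6492629 × 10^11.
Sum = 2.6990211 × 10^12.

2.699 × 10^12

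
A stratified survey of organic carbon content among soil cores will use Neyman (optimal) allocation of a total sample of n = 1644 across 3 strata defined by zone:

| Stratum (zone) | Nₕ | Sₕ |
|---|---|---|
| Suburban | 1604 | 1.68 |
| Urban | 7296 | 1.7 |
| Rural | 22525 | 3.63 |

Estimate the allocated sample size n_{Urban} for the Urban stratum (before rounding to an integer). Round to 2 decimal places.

210.51

Neyman allocation: nₕ = n·NₕSₕ / Σⱼ NⱼSⱼ.
Σ NⱼSⱼ = 1604·1.68 + 7296·1.7 + 22525·3.63 = 96863.67.
n_{Urban} = 1644·7296·1.7 / 96863.67 = 210.51.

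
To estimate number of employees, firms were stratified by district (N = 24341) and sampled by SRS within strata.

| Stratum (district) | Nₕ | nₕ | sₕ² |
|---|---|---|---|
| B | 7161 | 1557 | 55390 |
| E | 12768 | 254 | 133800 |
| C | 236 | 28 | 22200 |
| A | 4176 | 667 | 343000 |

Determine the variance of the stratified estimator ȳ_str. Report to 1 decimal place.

157.3

Var(ȳ_str) = Σₕ Wₕ²(1 − fₕ)sₕ²/nₕ with Wₕ = Nₕ/N, N = 24341.
B: Wₕ = 0.29419498; term = 0.29419498²·(1 − 0.21742773)·55390/1557 = 2.4095599.
E: Wₕ = 0.52454706; term = 0.52454706²·(1 − 0.01989348)·133800/254 = 142.05764.
C: Wₕ = 0.00969558; term = 0.00969558²·(1 − 0.11864407)·22200/28 = 0.065689121.
A: Wₕ = 0.17156238; term = 0.17156238²·(1 − 0.15972222)·343000/667 = 12.718483.
Sum = 157.25137.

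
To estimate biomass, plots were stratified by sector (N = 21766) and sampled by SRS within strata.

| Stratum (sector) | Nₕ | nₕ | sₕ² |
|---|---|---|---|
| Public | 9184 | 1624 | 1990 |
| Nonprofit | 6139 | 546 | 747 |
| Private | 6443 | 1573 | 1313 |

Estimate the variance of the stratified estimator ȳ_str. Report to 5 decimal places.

0.33402

Var(ȳ_str) = Σₕ Wₕ²(1 − fₕ)sₕ²/nₕ with Wₕ = Nₕ/N, N = 21766.
Public: Wₕ = 0.42194248; term = 0.42194248²·(1 − 0.17682927)·1990/1624 = 0.17958228.
Nonprofit: Wₕ = 0.28204539; term = 0.28204539²·(1 − 0.08893957)·747/546 = 0.099154667.
Private: Wₕ = 0.29601213; term = 0.29601213²·(1 − 0.24414093)·1313/1573 = 0.05528354.
Sum = 0.33402049.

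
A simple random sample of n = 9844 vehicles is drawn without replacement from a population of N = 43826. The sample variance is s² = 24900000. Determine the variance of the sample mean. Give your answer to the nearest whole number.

1961

Under SRS without replacement, Var(ȳ) = (1 − f)·s²/n with f = n/N = 9844/43826 = 0.22461553.
Var(ȳ) = (1 − 0.22461553)·24900000/9844 = 0.77538447·2529.4596 = 1961.3037.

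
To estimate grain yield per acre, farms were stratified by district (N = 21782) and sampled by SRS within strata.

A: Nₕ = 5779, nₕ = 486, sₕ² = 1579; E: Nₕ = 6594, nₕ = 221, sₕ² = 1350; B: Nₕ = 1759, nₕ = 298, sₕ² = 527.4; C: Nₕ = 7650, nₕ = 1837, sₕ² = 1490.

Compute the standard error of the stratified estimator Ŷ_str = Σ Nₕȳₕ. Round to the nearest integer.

Var(Ŷ_str) = Σₕ Nₕ²(1 − fₕ)sₕ²/nₕ.
A: 5779²·(1 − 486/5779)·1579/486 = 9.9380333 × 10^7.
E: 6594²·(1 − 221/6594)·1350/221 = 2.5670502 × 10^8.
B: 1759²·(1 − 298/1759)·527.4/298 = 4.5482038 × 10^6.
C: 7650²·(1 − 1837/7650)·1490/1837 = 3.6069396 × 10^7.
Sum = 3.9670295 × 10^8.
SE = √(3.9670295 × 10^8) = 19917.

19917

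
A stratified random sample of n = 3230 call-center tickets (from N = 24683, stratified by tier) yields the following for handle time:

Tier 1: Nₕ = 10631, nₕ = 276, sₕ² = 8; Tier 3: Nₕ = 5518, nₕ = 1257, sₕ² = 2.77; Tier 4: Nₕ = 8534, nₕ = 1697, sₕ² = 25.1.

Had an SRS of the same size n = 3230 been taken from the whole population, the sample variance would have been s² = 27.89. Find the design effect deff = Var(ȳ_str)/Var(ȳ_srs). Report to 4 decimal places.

Var(ȳ_str) = Σ Wₕ²(1−fₕ)sₕ²/nₕ with Wₕ = Nₕ/24683:
  Tier 1: (10631/24683)²·(1−276/10631)·8/276 = 0.0052373216
  Tier 3: (5518/24683)²·(1−1257/5518)·2.77/1257 = 8.5043639 × 10^-5
  Tier 4: (8534/24683)²·(1−1697/8534)·25.1/1697 = 0.0014164923
  → Var(ȳ_str) = 0.0067388575.
Var(ȳ_srs) = (1 − 3230/24683)·27.89/3230 = 0.0075047474.
deff = 0.0067388575 / 0.0075047474 = 0.8979.

0.8979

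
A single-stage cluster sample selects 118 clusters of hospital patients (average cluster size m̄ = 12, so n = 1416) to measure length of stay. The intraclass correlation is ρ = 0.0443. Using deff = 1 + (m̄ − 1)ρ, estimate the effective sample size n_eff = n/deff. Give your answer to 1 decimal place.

952.1

deff = 1 + (12 − 1)·0.0443 = 1 + 0.4873 = 1.4873.
n_eff = 1416 / 1.4873 = 952.1.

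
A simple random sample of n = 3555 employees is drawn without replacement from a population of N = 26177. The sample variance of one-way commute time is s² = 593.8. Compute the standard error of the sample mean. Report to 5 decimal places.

0.37993

Under SRS without replacement, Var(ȳ) = (1 − f)·s²/n with f = n/N = 3555/26177 = 0.13580624.
Var(ȳ) = (1 − 0.13580624)·593.8/3555 = 0.86419376·0.16703235 = 0.14434831.
SE(ȳ) = √(0.14434831) = 0.37993.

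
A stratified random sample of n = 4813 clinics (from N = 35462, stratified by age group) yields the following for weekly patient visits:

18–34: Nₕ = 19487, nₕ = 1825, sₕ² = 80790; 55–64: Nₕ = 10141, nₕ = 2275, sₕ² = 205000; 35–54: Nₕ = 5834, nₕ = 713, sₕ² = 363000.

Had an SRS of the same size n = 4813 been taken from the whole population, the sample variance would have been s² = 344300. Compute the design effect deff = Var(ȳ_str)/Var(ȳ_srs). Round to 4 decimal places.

0.4840

Var(ȳ_str) = Σ Wₕ²(1−fₕ)sₕ²/nₕ with Wₕ = Nₕ/35462:
  18–34: (19487/35462)²·(1−1825/19487)·80790/1825 = 12.11583
  55–64: (10141/35462)²·(1−2275/10141)·205000/2275 = 5.7158488
  35–54: (5834/35462)²·(1−713/5834)·363000/713 = 12.095166
  → Var(ȳ_str) = 29.926845.
Var(ȳ_srs) = (1 − 4813/35462)·344300/4813 = 61.826441.
deff = 29.926845 / 61.826441 = 0.4840.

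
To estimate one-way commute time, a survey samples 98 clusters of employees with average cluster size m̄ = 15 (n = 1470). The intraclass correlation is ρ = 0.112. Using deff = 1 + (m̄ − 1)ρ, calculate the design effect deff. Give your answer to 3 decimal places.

deff = 1 + (15 − 1)·0.112 = 1 + 1.568 = 2.568.

2.568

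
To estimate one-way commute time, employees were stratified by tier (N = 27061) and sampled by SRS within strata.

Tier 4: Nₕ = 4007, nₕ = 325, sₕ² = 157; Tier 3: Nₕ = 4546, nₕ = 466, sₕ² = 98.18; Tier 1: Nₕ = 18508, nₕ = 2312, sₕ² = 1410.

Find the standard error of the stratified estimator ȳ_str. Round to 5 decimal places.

Var(ȳ_str) = Σₕ Wₕ²(1 − fₕ)sₕ²/nₕ with Wₕ = Nₕ/N, N = 27061.
Tier 4: Wₕ = 0.14807287; term = 0.14807287²·(1 − 0.08110806)·157/325 = 0.0097326641.
Tier 3: Wₕ = 0.16799084; term = 0.16799084²·(1 − 0.10250770)·98.18/466 = 0.0053362851.
Tier 1: Wₕ = 0.68393629; term = 0.68393629²·(1 − 0.12491895)·1410/2312 = 0.24963809.
Sum = 0.26470704.
SE = √(0.26470704) = 0.51450.

0.51450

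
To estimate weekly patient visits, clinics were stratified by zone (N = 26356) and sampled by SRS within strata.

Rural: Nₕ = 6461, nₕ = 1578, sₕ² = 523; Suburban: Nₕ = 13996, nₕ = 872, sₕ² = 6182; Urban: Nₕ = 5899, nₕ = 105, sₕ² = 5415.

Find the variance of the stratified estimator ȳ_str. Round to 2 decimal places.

4.43

Var(ȳ_str) = Σₕ Wₕ²(1 − fₕ)sₕ²/nₕ with Wₕ = Nₕ/N, N = 26356.
Rural: Wₕ = 0.24514342; term = 0.24514342²·(1 − 0.24423464)·523/1578 = 0.015052969.
Suburban: Wₕ = 0.53103658; term = 0.53103658²·(1 − 0.06230352)·6182/872 = 1.874665.
Urban: Wₕ = 0.22382000; term = 0.22382000²·(1 − 0.01779963)·5415/105 = 2.5375058.
Sum = 4.4272238.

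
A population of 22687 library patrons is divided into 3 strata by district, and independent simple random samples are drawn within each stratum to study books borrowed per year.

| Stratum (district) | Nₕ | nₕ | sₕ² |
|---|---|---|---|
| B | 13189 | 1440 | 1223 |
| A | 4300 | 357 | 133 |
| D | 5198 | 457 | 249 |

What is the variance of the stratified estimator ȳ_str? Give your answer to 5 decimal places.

Var(ȳ_str) = Σₕ Wₕ²(1 − fₕ)sₕ²/nₕ with Wₕ = Nₕ/N, N = 22687.
B: Wₕ = 0.58134615; term = 0.58134615²·(1 − 0.10918189)·1223/1440 = 0.25569521.
A: Wₕ = 0.18953586; term = 0.18953586²·(1 − 0.08302326)·133/357 = 0.012272259.
D: Wₕ = 0.22911800; term = 0.22911800²·(1 − 0.08791843)·249/457 = 0.026087667.
Sum = 0.29405514.

0.29406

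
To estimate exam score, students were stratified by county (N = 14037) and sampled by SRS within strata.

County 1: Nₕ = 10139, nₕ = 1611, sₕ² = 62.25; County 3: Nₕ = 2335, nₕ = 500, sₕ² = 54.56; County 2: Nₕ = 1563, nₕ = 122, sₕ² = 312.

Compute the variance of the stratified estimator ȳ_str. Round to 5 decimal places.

Var(ȳ_str) = Σₕ Wₕ²(1 − fₕ)sₕ²/nₕ with Wₕ = Nₕ/N, N = 14037.
County 1: Wₕ = 0.72230534; term = 0.72230534²·(1 − 0.15889141)·62.25/1611 = 0.016956551.
County 3: Wₕ = 0.16634609; term = 0.16634609²·(1 − 0.21413276)·54.56/500 = 0.002372896.
County 2: Wₕ = 0.11134858; term = 0.11134858²·(1 − 0.07805502)·312/122 = 0.029232713.
Sum = 0.04856216.

0.04856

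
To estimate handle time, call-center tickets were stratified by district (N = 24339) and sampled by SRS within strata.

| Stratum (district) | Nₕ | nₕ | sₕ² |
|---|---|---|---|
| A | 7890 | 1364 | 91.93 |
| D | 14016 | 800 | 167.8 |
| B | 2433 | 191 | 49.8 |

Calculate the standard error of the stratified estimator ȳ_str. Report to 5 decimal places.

Var(ȳ_str) = Σₕ Wₕ²(1 − fₕ)sₕ²/nₕ with Wₕ = Nₕ/N, N = 24339.
A: Wₕ = 0.32417108; term = 0.32417108²·(1 − 0.17287706)·91.93/1364 = 0.0058581637.
D: Wₕ = 0.57586589; term = 0.57586589²·(1 − 0.05707763)·167.8/800 = 0.065587432.
B: Wₕ = 0.09996302; term = 0.09996302²·(1 − 0.07850390)·49.8/191 = 0.0024008677.
Sum = 0.073846463.
SE = √(0.073846463) = 0.27175.

0.27175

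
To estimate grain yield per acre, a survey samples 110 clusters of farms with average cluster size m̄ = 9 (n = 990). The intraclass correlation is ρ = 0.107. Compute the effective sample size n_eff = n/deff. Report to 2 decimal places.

533.41

deff = 1 + (9 − 1)·0.107 = 1 + 0.856 = 1.856.
n_eff = 990 / 1.856 = 533.41.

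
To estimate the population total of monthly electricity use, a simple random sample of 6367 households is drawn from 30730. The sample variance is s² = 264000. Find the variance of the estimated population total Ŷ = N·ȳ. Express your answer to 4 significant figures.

Var(Ŷ) = N²·Var(ȳ) = N²·(1 − n/N)·s²/n.
f = 6367/30730 = 0.20719167; Var(ȳ) = 0.79280833·264000/6367 = 32.872844.
Var(Ŷ) = 30730² · 32.872844 = 3.1042908 × 10^10.

3.104 × 10^10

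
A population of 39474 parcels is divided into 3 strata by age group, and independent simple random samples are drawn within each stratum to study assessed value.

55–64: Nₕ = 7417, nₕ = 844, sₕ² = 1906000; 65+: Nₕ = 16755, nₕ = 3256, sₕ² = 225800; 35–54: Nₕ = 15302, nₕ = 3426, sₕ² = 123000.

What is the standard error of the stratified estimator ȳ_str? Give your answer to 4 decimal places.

9.2146

Var(ȳ_str) = Σₕ Wₕ²(1 − fₕ)sₕ²/nₕ with Wₕ = Nₕ/N, N = 39474.
55–64: Wₕ = 0.18789583; term = 0.18789583²·(1 − 0.11379264)·1906000/844 = 70.656169.
65+: Wₕ = 0.42445660; term = 0.42445660²·(1 − 0.19433005)·225800/3256 = 10.066148.
35–54: Wₕ = 0.38764757; term = 0.38764757²·(1 − 0.22389230)·123000/3426 = 4.1871051.
Sum = 84.909422.
SE = √(84.909422) = 9.2146.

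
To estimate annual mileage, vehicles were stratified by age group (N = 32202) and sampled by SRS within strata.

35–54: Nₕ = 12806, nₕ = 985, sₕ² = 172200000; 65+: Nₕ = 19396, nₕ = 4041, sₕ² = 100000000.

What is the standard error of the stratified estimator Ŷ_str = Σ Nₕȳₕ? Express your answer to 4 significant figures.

5.817 × 10^6

Var(Ŷ_str) = Σₕ Nₕ²(1 − fₕ)sₕ²/nₕ.
35–54: 12806²·(1 − 985/12806)·172200000/985 = 2.6464557 × 10^13.
65+: 19396²·(1 − 4041/19396)·100000000/4041 = 7.370096 × 10^12.
Sum = 3.3834653 × 10^13.
SE = √(3.3834653 × 10^13) = 5.817 × 10^6.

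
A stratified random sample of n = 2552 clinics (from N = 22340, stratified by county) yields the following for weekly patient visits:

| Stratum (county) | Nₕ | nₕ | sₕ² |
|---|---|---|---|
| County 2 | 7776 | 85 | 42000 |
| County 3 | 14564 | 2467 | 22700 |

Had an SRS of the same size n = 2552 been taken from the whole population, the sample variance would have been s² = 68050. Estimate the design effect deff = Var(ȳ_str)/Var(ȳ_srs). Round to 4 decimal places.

2.6444

Var(ȳ_str) = Σ Wₕ²(1−fₕ)sₕ²/nₕ with Wₕ = Nₕ/22340:
  County 2: (7776/22340)²·(1−85/7776)·42000/85 = 59.211095
  County 3: (14564/22340)²·(1−2467/14564)·22700/2467 = 3.2482446
  → Var(ȳ_str) = 62.45934.
Var(ȳ_srs) = (1 − 2552/22340)·68050/2552 = 23.619255.
deff = 62.45934 / 23.619255 = 2.6444.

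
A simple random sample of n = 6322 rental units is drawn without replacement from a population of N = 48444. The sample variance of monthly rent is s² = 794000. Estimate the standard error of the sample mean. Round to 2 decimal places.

Under SRS without replacement, Var(ȳ) = (1 − f)·s²/n with f = n/N = 6322/48444 = 0.13050120.
Var(ȳ) = (1 − 0.13050120)·794000/6322 = 0.86949880·125.59317 = 109.20311.
SE(ȳ) = √(109.20311) = 10.45.

10.45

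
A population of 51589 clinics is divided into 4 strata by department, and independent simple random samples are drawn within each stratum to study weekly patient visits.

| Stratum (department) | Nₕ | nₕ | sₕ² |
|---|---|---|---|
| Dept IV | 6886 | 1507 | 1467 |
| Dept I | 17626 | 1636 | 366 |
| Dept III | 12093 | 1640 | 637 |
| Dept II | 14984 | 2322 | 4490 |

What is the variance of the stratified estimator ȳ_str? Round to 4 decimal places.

0.1935

Var(ȳ_str) = Σₕ Wₕ²(1 − fₕ)sₕ²/nₕ with Wₕ = Nₕ/N, N = 51589.
Dept IV: Wₕ = 0.13347807; term = 0.13347807²·(1 − 0.21884984)·1467/1507 = 0.013547876.
Dept I: Wₕ = 0.34166198; term = 0.34166198²·(1 − 0.09281743)·366/1636 = 0.023691131.
Dept III: Wₕ = 0.23441044; term = 0.23441044²·(1 − 0.13561565)·637/1640 = 0.018448301.
Dept II: Wₕ = 0.29044951; term = 0.29044951²·(1 − 0.15496530)·4490/2322 = 0.13784784.
Sum = 0.19353515.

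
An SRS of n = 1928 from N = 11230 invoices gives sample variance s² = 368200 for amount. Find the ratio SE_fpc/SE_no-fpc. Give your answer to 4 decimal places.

0.9101

f = n/N = 1928/11230 = 0.17168299.
SE_no-fpc = √(s²/n) = 13.819374; SE_fpc = √((1−f)s²/n) = 12.577278.
Ratio = √(1−f) = 0.91011923.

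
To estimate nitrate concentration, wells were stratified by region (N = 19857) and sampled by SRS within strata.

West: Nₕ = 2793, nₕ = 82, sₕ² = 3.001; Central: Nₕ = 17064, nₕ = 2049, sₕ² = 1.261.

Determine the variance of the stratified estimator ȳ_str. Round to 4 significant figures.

Var(ȳ_str) = Σₕ Wₕ²(1 − fₕ)sₕ²/nₕ with Wₕ = Nₕ/N, N = 19857.
West: Wₕ = 0.14065569; term = 0.14065569²·(1 − 0.02935911)·3.001/82 = 7.027896 × 10^-4.
Central: Wₕ = 0.85934431; term = 0.85934431²·(1 − 0.12007736)·1.261/2049 = 3.9990058 × 10^-4.
Sum = 0.0011026902.

0.001103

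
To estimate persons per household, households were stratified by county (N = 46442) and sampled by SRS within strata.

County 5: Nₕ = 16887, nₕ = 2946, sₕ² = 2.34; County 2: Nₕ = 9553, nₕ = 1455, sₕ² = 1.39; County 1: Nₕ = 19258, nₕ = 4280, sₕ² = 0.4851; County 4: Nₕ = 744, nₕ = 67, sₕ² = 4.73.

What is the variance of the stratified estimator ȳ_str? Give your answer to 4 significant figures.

Var(ȳ_str) = Σₕ Wₕ²(1 − fₕ)sₕ²/nₕ with Wₕ = Nₕ/N, N = 46442.
County 5: Wₕ = 0.36361483; term = 0.36361483²·(1 − 0.17445372)·2.34/2946 = 8.6697728 × 10^-5.
County 2: Wₕ = 0.20569743; term = 0.20569743²·(1 − 0.15230818)·1.39/1455 = 3.4264747 × 10^-5.
County 1: Wₕ = 0.41466776; term = 0.41466776²·(1 − 0.22224530)·0.4851/4280 = 1.5157609 × 10^-5.
County 4: Wₕ = 0.01601998; term = 0.01601998²·(1 − 0.09005376)·4.73/67 = 1.6486411 × 10^-5.
Sum = 1.526065 × 10^-4.

1.526 × 10^-4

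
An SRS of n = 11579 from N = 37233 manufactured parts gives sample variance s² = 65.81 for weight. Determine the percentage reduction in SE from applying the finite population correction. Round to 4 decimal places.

f = n/N = 11579/37233 = 0.31098756.
SE_no-fpc = √(s²/n) = 0.075389423; SE_fpc = √((1−f)s²/n) = 0.062578327.
Ratio = √(1−f) = 0.83006773. Reduction = 100·(1 − 0.83006773) = 16.9932%.

16.9932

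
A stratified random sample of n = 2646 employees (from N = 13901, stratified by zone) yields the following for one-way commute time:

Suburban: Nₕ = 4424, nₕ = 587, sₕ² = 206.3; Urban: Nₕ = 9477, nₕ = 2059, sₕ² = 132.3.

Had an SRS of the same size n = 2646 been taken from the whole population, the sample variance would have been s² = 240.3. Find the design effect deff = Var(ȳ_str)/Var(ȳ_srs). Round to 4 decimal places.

Var(ȳ_str) = Σ Wₕ²(1−fₕ)sₕ²/nₕ with Wₕ = Nₕ/13901:
  Suburban: (4424/13901)²·(1−587/4424)·206.3/587 = 0.030872796
  Urban: (9477/13901)²·(1−2059/9477)·132.3/2059 = 0.023375942
  → Var(ȳ_str) = 0.054248738.
Var(ȳ_srs) = (1 − 2646/13901)·240.3/2646 = 0.0735298.
deff = 0.054248738 / 0.0735298 = 0.7378.

0.7378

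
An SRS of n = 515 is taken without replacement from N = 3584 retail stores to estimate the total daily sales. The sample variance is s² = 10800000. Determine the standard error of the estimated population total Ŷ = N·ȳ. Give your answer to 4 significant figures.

480300

Var(Ŷ) = N²·Var(ȳ) = N²·(1 − n/N)·s²/n.
f = 515/3584 = 0.14369420; Var(ȳ) = 0.85630580·10800000/515 = 17957.481.
Var(Ŷ) = 3584² · 17957.481 = 2.3066485 × 10^11.
SE(Ŷ) = √(2.3066485 × 10^11) = 480300.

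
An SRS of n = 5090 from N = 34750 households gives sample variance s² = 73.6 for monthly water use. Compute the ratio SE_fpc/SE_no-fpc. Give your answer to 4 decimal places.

0.9239

f = n/N = 5090/34750 = 0.14647482.
SE_no-fpc = √(s²/n) = 0.1202486; SE_fpc = √((1−f)s²/n) = 0.11109338.
Ratio = √(1−f) = 0.92386426.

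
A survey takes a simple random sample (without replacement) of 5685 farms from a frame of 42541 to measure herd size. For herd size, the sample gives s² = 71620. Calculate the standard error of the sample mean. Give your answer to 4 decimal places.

3.3037

Under SRS without replacement, Var(ȳ) = (1 − f)·s²/n with f = n/N = 5685/42541 = 0.13363579.
Var(ȳ) = (1 − 0.13363579)·71620/5685 = 0.86636421·12.598065 = 10.914513.
SE(ȳ) = √(10.914513) = 3.3037.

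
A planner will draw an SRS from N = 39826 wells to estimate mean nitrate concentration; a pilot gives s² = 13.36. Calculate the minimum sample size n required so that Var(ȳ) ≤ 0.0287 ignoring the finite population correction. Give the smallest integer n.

Without fpc, n₀ = s²/D = 13.36/0.0287 = 465.5052.
Rounding up, n = 466.

466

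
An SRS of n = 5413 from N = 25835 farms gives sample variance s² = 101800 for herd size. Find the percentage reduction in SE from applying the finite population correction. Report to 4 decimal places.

11.0912

f = n/N = 5413/25835 = 0.20952197.
SE_no-fpc = √(s²/n) = 4.336655; SE_fpc = √((1−f)s²/n) = 3.8556693.
Ratio = √(1−f) = 0.88908832. Reduction = 100·(1 − 0.88908832) = 11.0912%.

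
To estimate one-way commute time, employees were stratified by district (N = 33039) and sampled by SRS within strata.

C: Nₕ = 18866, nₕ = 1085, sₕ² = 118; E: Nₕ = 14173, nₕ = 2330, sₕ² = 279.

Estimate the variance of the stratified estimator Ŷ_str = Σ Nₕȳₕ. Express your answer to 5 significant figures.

Var(Ŷ_str) = Σₕ Nₕ²(1 − fₕ)sₕ²/nₕ.
C: 18866²·(1 − 1085/18866)·118/1085 = 3.648281 × 10^7.
E: 14173²·(1 − 2330/14173)·279/2330 = 2.0098877 × 10^7.
Sum = 5.6581687 × 10^7.

5.6582 × 10^7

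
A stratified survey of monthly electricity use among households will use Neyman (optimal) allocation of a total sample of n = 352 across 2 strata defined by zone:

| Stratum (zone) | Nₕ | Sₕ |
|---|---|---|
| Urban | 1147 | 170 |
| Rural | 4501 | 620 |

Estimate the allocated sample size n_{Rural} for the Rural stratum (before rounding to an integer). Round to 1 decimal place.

Neyman allocation: nₕ = n·NₕSₕ / Σⱼ NⱼSⱼ.
Σ NⱼSⱼ = 1147·170 + 4501·620 = 2.98561 × 10^6.
n_{Rural} = 352·4501·620 / (2.98561 × 10^6) = 329.0.

329.0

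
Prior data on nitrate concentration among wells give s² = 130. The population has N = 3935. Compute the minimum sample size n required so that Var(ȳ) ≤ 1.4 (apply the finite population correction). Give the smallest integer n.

Without fpc, n₀ = s²/D = 130/1.4 = 92.8571.
With fpc, (1 − n/N)·s²/n ≤ D requires n ≥ n₀/(1 + n₀/N) = 92.8571/(1 + 92.8571/3935) = 90.7164.
Rounding up, n = 91.

91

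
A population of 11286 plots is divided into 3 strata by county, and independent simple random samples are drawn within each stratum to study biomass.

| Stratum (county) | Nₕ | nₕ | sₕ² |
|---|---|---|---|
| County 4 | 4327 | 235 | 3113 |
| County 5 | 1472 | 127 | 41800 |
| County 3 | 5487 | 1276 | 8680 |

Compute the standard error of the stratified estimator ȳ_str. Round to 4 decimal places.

2.8620

Var(ȳ_str) = Σₕ Wₕ²(1 − fₕ)sₕ²/nₕ with Wₕ = Nₕ/N, N = 11286.
County 4: Wₕ = 0.38339536; term = 0.38339536²·(1 − 0.05431015)·3113/235 = 1.8414235.
County 5: Wₕ = 0.13042708; term = 0.13042708²·(1 − 0.08627717)·41800/127 = 5.1159061.
County 3: Wₕ = 0.48617757; term = 0.48617757²·(1 − 0.23254966)·8680/1276 = 1.233983.
Sum = 8.1913126.
SE = √(8.1913126) = 2.8620.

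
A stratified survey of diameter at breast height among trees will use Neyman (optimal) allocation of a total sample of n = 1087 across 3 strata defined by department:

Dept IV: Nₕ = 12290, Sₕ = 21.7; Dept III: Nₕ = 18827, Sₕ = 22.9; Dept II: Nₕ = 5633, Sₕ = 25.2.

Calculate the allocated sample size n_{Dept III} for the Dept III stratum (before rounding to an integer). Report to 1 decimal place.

558.1

Neyman allocation: nₕ = n·NₕSₕ / Σⱼ NⱼSⱼ.
Σ NⱼSⱼ = 12290·21.7 + 18827·22.9 + 5633·25.2 = 839782.9.
n_{Dept III} = 1087·18827·22.9 / 839782.9 = 558.1.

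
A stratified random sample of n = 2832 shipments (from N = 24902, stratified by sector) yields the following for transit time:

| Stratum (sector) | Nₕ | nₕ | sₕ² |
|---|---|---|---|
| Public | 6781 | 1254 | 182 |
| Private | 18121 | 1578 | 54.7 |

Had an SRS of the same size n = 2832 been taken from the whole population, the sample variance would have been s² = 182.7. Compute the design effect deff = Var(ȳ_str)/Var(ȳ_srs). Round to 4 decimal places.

0.4465

Var(ȳ_str) = Σ Wₕ²(1−fₕ)sₕ²/nₕ with Wₕ = Nₕ/24902:
  Public: (6781/24902)²·(1−1254/6781)·182/1254 = 0.0087717976
  Private: (18121/24902)²·(1−1578/18121)·54.7/1578 = 0.016757464
  → Var(ȳ_str) = 0.025529262.
Var(ȳ_srs) = (1 − 2832/24902)·182.7/2832 = 0.057175952.
deff = 0.025529262 / 0.057175952 = 0.4465.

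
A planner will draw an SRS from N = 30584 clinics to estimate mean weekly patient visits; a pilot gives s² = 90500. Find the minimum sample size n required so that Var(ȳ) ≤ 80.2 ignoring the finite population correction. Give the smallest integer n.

1129

Without fpc, n₀ = s²/D = 90500/80.2 = 1128.4289.
Rounding up, n = 1129.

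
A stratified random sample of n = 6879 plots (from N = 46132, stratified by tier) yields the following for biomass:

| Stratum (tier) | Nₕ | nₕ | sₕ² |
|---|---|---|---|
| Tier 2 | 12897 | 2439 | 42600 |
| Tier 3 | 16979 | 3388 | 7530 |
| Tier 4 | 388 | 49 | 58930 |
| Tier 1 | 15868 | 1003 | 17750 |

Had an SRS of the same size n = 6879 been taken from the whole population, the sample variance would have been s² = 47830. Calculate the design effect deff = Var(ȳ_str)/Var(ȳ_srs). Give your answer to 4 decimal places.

0.5719

Var(ȳ_str) = Σ Wₕ²(1−fₕ)sₕ²/nₕ with Wₕ = Nₕ/46132:
  Tier 2: (12897/46132)²·(1−2439/12897)·42600/2439 = 1.1069565
  Tier 3: (16979/46132)²·(1−3388/16979)·7530/3388 = 0.24099639
  Tier 4: (388/46132)²·(1−49/388)·58930/49 = 0.074330528
  Tier 1: (15868/46132)²·(1−1003/15868)·17750/1003 = 1.9614623
  → Var(ȳ_str) = 3.3837457.
Var(ȳ_srs) = (1 − 6879/46132)·47830/6879 = 5.9162381.
deff = 3.3837457 / 5.9162381 = 0.5719.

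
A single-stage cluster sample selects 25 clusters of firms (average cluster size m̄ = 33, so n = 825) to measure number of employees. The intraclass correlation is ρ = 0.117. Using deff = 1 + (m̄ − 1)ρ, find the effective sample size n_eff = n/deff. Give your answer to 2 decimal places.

deff = 1 + (33 − 1)·0.117 = 1 + 3.744 = 4.744.
n_eff = 825 / 4.744 = 173.90.

173.90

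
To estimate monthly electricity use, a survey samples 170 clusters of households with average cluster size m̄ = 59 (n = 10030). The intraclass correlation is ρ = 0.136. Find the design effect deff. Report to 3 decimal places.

deff = 1 + (59 − 1)·0.136 = 1 + 7.888 = 8.888.

8.888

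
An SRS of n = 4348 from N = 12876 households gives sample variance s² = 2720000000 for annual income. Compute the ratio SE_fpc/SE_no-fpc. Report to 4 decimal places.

0.8138

f = n/N = 4348/12876 = 0.33768251.
SE_no-fpc = √(s²/n) = 790.93298; SE_fpc = √((1−f)s²/n) = 643.68412.
Ratio = √(1−f) = 0.81382891.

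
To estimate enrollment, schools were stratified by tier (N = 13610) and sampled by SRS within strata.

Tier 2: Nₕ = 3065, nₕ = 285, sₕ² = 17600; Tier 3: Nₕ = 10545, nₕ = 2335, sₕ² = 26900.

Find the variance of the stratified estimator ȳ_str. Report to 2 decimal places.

8.23

Var(ȳ_str) = Σₕ Wₕ²(1 − fₕ)sₕ²/nₕ with Wₕ = Nₕ/N, N = 13610.
Tier 2: Wₕ = 0.22520206; term = 0.22520206²·(1 − 0.09298532)·17600/285 = 2.8407096.
Tier 3: Wₕ = 0.77479794; term = 0.77479794²·(1 − 0.22143196)·26900/2335 = 5.3844195.
Sum = 8.2251291.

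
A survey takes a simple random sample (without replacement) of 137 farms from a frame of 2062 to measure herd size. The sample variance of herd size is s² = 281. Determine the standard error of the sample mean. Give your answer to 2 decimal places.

1.38

Under SRS without replacement, Var(ȳ) = (1 − f)·s²/n with f = n/N = 137/2062 = 0.06644035.
Var(ȳ) = (1 − 0.06644035)·281/137 = 0.93355965·2.0510949 = 1.9148194.
SE(ȳ) = √(1.9148194) = 1.38.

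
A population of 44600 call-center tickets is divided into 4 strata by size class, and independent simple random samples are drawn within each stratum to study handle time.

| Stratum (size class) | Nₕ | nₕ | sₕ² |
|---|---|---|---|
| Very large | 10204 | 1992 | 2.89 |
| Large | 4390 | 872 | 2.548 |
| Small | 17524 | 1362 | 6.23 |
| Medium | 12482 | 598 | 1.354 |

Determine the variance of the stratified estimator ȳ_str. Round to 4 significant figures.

9.039 × 10^-4

Var(ȳ_str) = Σₕ Wₕ²(1 − fₕ)sₕ²/nₕ with Wₕ = Nₕ/N, N = 44600.
Very large: Wₕ = 0.22878924; term = 0.22878924²·(1 − 0.19521756)·2.89/1992 = 6.1116459 × 10^-5.
Large: Wₕ = 0.09843049; term = 0.09843049²·(1 − 0.19863326)·2.548/872 = 2.2686817 × 10^-5.
Small: Wₕ = 0.39291480; term = 0.39291480²·(1 − 0.07772198)·6.23/1362 = 6.5128274 × 10^-4.
Medium: Wₕ = 0.27986547; term = 0.27986547²·(1 − 0.04790899)·1.354/598 = 1.6884748 × 10^-4.
Sum = 9.039335 × 10^-4.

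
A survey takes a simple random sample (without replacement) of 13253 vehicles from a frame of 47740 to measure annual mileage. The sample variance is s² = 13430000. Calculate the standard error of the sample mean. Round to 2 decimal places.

Under SRS without replacement, Var(ȳ) = (1 − f)·s²/n with f = n/N = 13253/47740 = 0.27760788.
Var(ȳ) = (1 − 0.27760788)·13430000/13253 = 0.72239212·1013.3555 = 732.04001.
SE(ȳ) = √(732.04001) = 27.06.

27.06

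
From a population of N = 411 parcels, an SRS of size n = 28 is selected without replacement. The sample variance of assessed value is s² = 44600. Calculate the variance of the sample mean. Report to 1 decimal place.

1484.3

Under SRS without replacement, Var(ȳ) = (1 − f)·s²/n with f = n/N = 28/411 = 0.06812652.
Var(ȳ) = (1 − 0.06812652)·44600/28 = 0.93187348·1592.8571 = 1484.3413.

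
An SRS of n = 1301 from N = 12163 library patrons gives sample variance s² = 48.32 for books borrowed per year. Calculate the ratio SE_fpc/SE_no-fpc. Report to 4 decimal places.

f = n/N = 1301/12163 = 0.10696374.
SE_no-fpc = √(s²/n) = 0.19271912; SE_fpc = √((1−f)s²/n) = 0.18212072.
Ratio = √(1−f) = 0.94500596.

0.9450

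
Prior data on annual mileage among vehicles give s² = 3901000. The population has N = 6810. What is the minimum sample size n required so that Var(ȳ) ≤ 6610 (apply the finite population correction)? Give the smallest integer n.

544

Without fpc, n₀ = s²/D = 3901000/6610 = 590.1664.
With fpc, (1 − n/N)·s²/n ≤ D requires n ≥ n₀/(1 + n₀/N) = 590.1664/(1 + 590.1664/6810) = 543.1004.
Rounding up, n = 544.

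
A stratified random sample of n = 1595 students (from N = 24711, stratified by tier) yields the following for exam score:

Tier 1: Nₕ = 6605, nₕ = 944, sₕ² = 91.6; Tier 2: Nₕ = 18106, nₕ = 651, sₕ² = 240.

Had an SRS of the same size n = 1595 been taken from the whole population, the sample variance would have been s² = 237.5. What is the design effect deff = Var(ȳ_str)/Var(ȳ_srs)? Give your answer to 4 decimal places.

1.4125

Var(ȳ_str) = Σ Wₕ²(1−fₕ)sₕ²/nₕ with Wₕ = Nₕ/24711:
  Tier 1: (6605/24711)²·(1−944/6605)·91.6/944 = 0.0059416739
  Tier 2: (18106/24711)²·(1−651/18106)·240/651 = 0.19080598
  → Var(ȳ_str) = 0.19674765.
Var(ȳ_srs) = (1 − 1595/24711)·237.5/1595 = 0.13929172.
deff = 0.19674765 / 0.13929172 = 1.4125.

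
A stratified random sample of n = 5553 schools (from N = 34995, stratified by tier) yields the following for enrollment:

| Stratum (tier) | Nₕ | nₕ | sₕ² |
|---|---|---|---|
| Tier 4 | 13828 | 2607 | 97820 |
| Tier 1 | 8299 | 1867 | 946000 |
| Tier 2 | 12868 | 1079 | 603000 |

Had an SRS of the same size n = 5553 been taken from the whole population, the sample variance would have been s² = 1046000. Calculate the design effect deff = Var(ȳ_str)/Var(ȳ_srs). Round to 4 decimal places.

0.6062

Var(ȳ_str) = Σ Wₕ²(1−fₕ)sₕ²/nₕ with Wₕ = Nₕ/34995:
  Tier 4: (13828/34995)²·(1−2607/13828)·97820/2607 = 4.7540699
  Tier 1: (8299/34995)²·(1−1867/8299)·946000/1867 = 22.085469
  Tier 2: (12868/34995)²·(1−1079/12868)·603000/1079 = 69.226423
  → Var(ȳ_str) = 96.065962.
Var(ȳ_srs) = (1 − 5553/34995)·1046000/5553 = 158.47666.
deff = 96.065962 / 158.47666 = 0.6062.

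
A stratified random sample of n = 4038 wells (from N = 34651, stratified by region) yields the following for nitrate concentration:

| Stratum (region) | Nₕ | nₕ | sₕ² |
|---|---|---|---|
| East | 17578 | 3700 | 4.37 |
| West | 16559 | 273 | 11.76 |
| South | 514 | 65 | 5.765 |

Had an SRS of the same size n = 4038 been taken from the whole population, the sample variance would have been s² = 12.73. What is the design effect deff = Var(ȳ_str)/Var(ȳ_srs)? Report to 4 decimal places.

Var(ȳ_str) = Σ Wₕ²(1−fₕ)sₕ²/nₕ with Wₕ = Nₕ/34651:
  East: (17578/34651)²·(1−3700/17578)·4.37/3700 = 2.3996313 × 10^-4
  West: (16559/34651)²·(1−273/16559)·11.76/273 = 0.0096752382
  South: (514/34651)²·(1−65/514)·5.765/65 = 1.7047624 × 10^-5
  → Var(ȳ_str) = 0.009932249.
Var(ȳ_srs) = (1 − 4038/34651)·12.73/4038 = 0.0027851732.
deff = 0.009932249 / 0.0027851732 = 3.5661.

3.5661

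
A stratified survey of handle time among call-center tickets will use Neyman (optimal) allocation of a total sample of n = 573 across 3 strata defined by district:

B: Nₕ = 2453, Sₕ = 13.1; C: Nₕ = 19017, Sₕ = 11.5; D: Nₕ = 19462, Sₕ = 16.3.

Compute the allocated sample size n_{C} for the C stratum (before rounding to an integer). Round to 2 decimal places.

220.60

Neyman allocation: nₕ = n·NₕSₕ / Σⱼ NⱼSⱼ.
Σ NⱼSⱼ = 2453·13.1 + 19017·11.5 + 19462·16.3 = 568060.4.
n_{C} = 573·19017·11.5 / 568060.4 = 220.60.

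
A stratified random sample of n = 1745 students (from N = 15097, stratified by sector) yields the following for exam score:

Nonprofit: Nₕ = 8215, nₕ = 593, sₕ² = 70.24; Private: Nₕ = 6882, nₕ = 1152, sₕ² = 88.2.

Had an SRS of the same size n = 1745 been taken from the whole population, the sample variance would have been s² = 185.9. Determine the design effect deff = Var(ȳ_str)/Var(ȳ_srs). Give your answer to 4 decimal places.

Var(ȳ_str) = Σ Wₕ²(1−fₕ)sₕ²/nₕ with Wₕ = Nₕ/15097:
  Nonprofit: (8215/15097)²·(1−593/8215)·70.24/593 = 0.032540559
  Private: (6882/15097)²·(1−1152/6882)·88.2/1152 = 0.01324659
  → Var(ȳ_str) = 0.045787149.
Var(ȳ_srs) = (1 − 1745/15097)·185.9/1745 = 0.094219247.
deff = 0.045787149 / 0.094219247 = 0.4860.

0.4860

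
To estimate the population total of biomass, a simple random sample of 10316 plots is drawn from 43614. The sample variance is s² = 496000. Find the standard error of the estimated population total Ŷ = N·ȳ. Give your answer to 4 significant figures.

Var(Ŷ) = N²·Var(ȳ) = N²·(1 − n/N)·s²/n.
f = 10316/43614 = 0.23652955; Var(ȳ) = 0.76347045·496000/10316 = 36.708156.
Var(Ŷ) = 43614² · 36.708156 = 6.9825557 × 10^10.
SE(Ŷ) = √(6.9825557 × 10^10) = 264200.

264200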